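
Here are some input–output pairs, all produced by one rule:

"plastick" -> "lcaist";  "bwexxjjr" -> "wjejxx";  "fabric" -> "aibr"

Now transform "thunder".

The transformation: take characters alternately from the front and the back (1st, last, 2nd, 2nd-last, ...), then delete the first 2 characters.
On "thunder": the first step gives "trheudn", and the second then gives "heudn".

heudn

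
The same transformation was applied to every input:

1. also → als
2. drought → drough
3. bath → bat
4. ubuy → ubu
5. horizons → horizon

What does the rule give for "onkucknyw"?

The pattern: delete the last character.
For "onkucknyw" the result is "onkuckny".

onkuckny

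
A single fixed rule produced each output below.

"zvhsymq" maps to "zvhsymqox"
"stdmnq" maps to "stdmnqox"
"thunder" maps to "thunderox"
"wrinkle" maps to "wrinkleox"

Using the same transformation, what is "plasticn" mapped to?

plasticnox

Each output is the input with this applied: append "ox".
Doing the same to "plasticn": "plasticnox".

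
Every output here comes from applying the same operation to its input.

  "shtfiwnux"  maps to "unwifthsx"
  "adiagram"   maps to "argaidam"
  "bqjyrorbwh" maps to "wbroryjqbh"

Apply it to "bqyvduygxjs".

jxgyudvyqbs

Looking at the pairs, the operation is to move the last character to the front, then reverse the string.
On "bqyvduygxjs": the first step gives "sbqyvduygxj", and the second then gives "jxgyudvyqbs".
(Check on "adiagram": → "madiagra" → "argaidam" ✓)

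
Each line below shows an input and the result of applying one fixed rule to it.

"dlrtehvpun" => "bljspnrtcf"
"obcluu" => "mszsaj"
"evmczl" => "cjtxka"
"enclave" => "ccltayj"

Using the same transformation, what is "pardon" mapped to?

The transformation: shift every letter 2 places backward in the alphabet (wrapping around), then take characters alternately from the front and the back (1st, last, 2nd, 2nd-last, ...).
Starting from "pardon": after the first operation, "nypbml"; after the second, "nlympb".

nlympb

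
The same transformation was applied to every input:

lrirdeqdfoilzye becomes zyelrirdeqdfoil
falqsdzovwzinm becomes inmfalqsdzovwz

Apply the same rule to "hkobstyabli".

blihkobstya

In each case the input is transformed by: move the last 3 characters to the front (rotate right by 3).
On "hkobstyabli" that produces "blihkobstya".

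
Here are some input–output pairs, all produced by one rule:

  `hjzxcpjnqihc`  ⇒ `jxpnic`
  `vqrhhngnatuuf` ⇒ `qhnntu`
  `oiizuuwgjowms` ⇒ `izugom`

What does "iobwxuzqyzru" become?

Looking at the pairs, the operation is to keep every other character starting from the second (positions 2nd, 4th, 6th, ...).
"iobwxuzqyzru" → "owuqzu".

owuqzu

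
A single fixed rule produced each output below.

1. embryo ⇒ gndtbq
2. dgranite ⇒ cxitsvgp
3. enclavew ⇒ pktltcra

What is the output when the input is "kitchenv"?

Looking at the pairs, the operation is to swap the front and back halves of the string, then shift every letter 11 places backward in the alphabet (wrapping around).
On "kitchenv": the first step gives "henvkitc", and the second then gives "wtckzxir".
(Check on "dgranite": → "nitedgra" → "cxitsvgp" ✓)

wtckzxir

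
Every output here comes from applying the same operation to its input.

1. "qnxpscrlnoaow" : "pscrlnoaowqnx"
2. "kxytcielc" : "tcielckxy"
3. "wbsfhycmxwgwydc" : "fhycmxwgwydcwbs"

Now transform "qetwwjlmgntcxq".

The transformation: move the first 3 characters to the end (rotate left by 3).
Applying that to "qetwwjlmgntcxq" gives "wwjlmgntcxqqet".

wwjlmgntcxqqet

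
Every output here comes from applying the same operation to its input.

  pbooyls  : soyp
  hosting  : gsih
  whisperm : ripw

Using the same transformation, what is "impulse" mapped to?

In each case the input is transformed by: keep every other character starting from the first (positions 1st, 3rd, 5th, ...), then swap the first and last characters.
For "impulse", step one produces "iple"; step two turns that into "epli".

epli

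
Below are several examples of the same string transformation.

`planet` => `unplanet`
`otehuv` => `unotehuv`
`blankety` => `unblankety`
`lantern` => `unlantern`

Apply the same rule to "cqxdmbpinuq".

uncqxdmbpinuq

The pattern: prepend "un".
For "cqxdmbpinuq" the result is "uncqxdmbpinuq".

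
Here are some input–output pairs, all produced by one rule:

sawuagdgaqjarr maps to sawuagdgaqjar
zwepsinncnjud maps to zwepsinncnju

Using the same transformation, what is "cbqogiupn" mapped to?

cbqogiup

In each case the input is transformed by: delete the last character.
On "cbqogiupn" that produces "cbqogiup".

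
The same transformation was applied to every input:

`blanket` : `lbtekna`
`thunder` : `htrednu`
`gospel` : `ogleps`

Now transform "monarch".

omhcran

The pattern: move the first 2 characters to the end (rotate left by 2), then reverse the string.
For "monarch", step one produces "narchmo"; step two turns that into "omhcran".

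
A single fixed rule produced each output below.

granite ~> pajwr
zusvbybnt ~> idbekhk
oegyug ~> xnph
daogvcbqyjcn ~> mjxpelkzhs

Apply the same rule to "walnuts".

In each case the input is transformed by: delete the last 2 characters, then shift every letter 9 places forward in the alphabet (wrapping around).
Applying both steps to "walnuts": "walnu", then "fjuwd".
(Check on "daogvcbqyjcn": → "daogvcbqyj" → "mjxpelkzhs" ✓)

fjuwd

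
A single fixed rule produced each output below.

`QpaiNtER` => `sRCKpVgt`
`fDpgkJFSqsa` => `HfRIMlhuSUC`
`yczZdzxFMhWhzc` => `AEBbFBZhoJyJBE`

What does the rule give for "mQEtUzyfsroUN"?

OsgVwBAHUTQwp

Each output is the input with this applied: shift every letter 2 places forward in the alphabet (wrapping around), then flip the case of every letter.
For "mQEtUzyfsroUN", step one produces "oSGvWbahutqWP"; step two turns that into "OsgVwBAHUTQwp".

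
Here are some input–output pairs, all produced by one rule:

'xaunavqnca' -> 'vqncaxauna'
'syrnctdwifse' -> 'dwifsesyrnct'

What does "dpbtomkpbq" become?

mkpbqdpbto

Looking at the pairs, the operation is to swap the front and back halves of the string.
"dpbtomkpbq" → "mkpbqdpbto".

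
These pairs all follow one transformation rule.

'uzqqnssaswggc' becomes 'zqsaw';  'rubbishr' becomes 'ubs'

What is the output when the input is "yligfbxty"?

lgb

The transformation: keep every other character starting from the second (positions 2nd, 4th, 6th, ...), then delete the last character.
Working it through for "yligfbxty": intermediate "lgbt", final "lgb".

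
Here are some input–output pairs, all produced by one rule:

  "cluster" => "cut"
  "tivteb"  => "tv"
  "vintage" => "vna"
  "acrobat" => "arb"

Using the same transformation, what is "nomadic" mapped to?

nmd

Rule — keep every other character starting from the first (positions 1st, 3rd, 5th, ...), then delete the last character.
Starting from "nomadic": after the first operation, "nmdc"; after the second, "nmd".
(Check on "tivteb": → "tve" → "tv" ✓)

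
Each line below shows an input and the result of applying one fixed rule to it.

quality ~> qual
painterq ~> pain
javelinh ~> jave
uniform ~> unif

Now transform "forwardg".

forw

The pattern: keep only the first 4 characters.
"forwardg" → "forw".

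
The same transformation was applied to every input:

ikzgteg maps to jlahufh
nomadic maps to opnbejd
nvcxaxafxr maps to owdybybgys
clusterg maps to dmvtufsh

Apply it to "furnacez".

The rule is to shift every letter 1 place forward in the alphabet (wrapping around).
Applying that to "furnacez" gives "gvsobdfa".

gvsobdfa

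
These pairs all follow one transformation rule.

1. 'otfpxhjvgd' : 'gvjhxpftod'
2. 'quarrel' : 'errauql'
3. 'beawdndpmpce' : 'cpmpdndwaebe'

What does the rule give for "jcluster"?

etsulcjr

In each case the input is transformed by: move the last character to the front, then reverse the string.
On "jcluster": the first step gives "rjcluste", and the second then gives "etsulcjr".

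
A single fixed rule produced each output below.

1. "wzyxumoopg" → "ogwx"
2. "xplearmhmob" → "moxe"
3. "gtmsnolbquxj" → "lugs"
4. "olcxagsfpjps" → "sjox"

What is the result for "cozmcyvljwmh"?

vwcm

Looking at the pairs, the operation is to keep one character in every 3, starting at position 1 (positions 1st, 4th, 7th, ...), then swap the front and back halves of the string.
On "cozmcyvljwmh": the first step gives "cmvw", and the second then gives "vwcm".
(Check on "olcxagsfpjps": → "oxsj" → "sjox" ✓)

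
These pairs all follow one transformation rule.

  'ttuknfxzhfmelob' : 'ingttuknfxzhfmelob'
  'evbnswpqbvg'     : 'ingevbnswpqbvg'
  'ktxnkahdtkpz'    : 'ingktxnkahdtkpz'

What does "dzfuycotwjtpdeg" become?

What's happening: prepend "ing".
On "dzfuycotwjtpdeg" that produces "ingdzfuycotwjtpdeg".

ingdzfuycotwjtpdeg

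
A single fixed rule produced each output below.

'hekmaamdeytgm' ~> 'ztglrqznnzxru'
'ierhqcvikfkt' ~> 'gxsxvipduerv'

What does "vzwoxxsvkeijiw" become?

Rule — shift every letter 13 places forward in the alphabet (wrapping around) — i.e. ROT13, then reverse the string.
Starting from "vzwoxxsvkeijiw": after the first operation, "imjbkkfixrvwvj"; after the second, "jvwvrxifkkbjmi".

jvwvrxifkkbjmi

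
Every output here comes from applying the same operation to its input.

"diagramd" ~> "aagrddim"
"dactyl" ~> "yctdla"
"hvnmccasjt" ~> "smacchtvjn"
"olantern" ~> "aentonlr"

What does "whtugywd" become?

In each case the input is transformed by: take characters alternately from the front and the back (1st, last, 2nd, 2nd-last, ...), then swap the front and back halves of the string.
For "whtugywd", step one produces "wdhwtyug"; step two turns that into "tyugwdhw".

tyugwdhw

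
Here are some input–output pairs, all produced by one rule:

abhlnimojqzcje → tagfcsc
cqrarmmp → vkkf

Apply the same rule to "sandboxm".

lguq

The pattern: shift every letter 7 places backward in the alphabet (wrapping around), then keep every other character starting from the first (positions 1st, 3rd, 5th, ...).
For "sandboxm", step one produces "ltgwuhqf"; step two turns that into "lguq".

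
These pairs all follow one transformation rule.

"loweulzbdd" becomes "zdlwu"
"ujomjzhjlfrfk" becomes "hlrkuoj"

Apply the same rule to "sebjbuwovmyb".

wvysbb

What's happening: keep every other character starting from the first (positions 1st, 3rd, 5th, ...), then move the first 3 characters to the end (rotate left by 3).
So "sebjbuwovmyb" becomes "wvysbb".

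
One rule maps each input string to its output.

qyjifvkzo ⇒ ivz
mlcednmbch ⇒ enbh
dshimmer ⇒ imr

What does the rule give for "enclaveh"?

The pattern: delete the first 3 characters, then keep every other character starting from the first (positions 1st, 3rd, 5th, ...).
On "enclaveh": the first step gives "laveh", and the second then gives "lvh".

lvh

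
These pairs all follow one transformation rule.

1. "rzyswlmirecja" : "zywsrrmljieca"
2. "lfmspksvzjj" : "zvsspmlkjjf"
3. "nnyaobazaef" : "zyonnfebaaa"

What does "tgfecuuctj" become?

Rule — sort the characters into reverse alphabetical order.
Applying that to "tgfecuuctj" gives "uuttjgfecc".

uuttjgfecc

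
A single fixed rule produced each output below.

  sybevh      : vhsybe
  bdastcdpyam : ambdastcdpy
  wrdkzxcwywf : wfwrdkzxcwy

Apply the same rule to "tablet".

ettabl

The pattern: move the last 2 characters to the front (rotate right by 2).
Doing the same to "tablet": "ettabl".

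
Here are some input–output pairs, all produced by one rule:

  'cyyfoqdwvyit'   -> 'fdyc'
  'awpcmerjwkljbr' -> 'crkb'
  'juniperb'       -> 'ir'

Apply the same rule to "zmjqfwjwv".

qjz

Looking at the pairs, the operation is to move the first character to the end, then keep one character in every 3, starting at position 3 (positions 3rd, 6th, 9th, ...).
On "zmjqfwjwv": the first step gives "mjqfwjwvz", and the second then gives "qjz".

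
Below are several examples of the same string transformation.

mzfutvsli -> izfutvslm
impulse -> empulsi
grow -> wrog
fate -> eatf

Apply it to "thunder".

rhundet

In each case the input is transformed by: swap the first and last characters.
So "thunder" becomes "rhundet".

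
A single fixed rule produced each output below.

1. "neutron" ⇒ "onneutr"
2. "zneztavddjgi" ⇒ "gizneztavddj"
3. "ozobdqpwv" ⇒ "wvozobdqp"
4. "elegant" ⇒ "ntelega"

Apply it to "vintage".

The rule is to move the last 2 characters to the front (rotate right by 2).
Applying that to "vintage" gives "gevinta".

gevinta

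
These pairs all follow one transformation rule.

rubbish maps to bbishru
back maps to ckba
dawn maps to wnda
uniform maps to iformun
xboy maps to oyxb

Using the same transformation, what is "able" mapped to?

The transformation: move the first 2 characters to the end (rotate left by 2).
So "able" becomes "leab".

leab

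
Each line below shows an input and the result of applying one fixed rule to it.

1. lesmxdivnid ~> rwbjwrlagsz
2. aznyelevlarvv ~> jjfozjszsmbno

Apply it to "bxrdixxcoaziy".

mwnocqllwrflp

Each output is the input with this applied: reverse the string, then shift every letter 12 places backward in the alphabet (wrapping around).
Working it through for "bxrdixxcoaziy": intermediate "yizaocxxidrxb", final "mwnocqllwrflp".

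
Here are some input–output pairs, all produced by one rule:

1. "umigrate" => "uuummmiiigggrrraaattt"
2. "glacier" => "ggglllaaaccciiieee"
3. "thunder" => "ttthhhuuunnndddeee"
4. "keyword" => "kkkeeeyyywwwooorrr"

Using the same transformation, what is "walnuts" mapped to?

wwwaaalllnnnuuuttt

Each output is the input with this applied: delete the last character, then repeat every character 3 times.
Working it through for "walnuts": intermediate "walnut", final "wwwaaalllnnnuuuttt".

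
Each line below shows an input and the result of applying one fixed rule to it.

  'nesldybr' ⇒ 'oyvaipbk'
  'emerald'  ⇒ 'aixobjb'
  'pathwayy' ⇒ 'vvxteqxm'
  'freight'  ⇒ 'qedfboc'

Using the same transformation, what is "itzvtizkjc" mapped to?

zghwfqswqf

In each case the input is transformed by: reverse the string, then shift every letter 3 places backward in the alphabet (wrapping around).
Doing the same to "itzvtizkjc": "zghwfqswqf".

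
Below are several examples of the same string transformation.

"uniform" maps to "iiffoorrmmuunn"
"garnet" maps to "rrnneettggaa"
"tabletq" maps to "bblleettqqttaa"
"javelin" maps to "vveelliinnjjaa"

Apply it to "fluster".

Looking at the pairs, the operation is to move the first 2 characters to the end (rotate left by 2), then double every character.
Working it through for "fluster": intermediate "usterfl", final "uusstteerrffll".

uusstteerrffll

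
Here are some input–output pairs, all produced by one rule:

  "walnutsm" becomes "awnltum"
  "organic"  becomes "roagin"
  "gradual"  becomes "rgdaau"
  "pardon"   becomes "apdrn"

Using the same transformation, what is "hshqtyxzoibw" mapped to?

shqhytzxiow

Rule — swap each adjacent pair of characters (1↔2, 3↔4, ...), then delete the last character.
Starting from "hshqtyxzoibw": after the first operation, "shqhytzxiowb"; after the second, "shqhytzxiow".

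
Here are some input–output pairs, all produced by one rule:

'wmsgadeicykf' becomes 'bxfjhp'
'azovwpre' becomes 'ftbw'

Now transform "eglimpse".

jqrx

In each case the input is transformed by: shift every letter 5 places forward in the alphabet (wrapping around), then keep every other character starting from the first (positions 1st, 3rd, 5th, ...).
Working it through for "eglimpse": intermediate "jlqnruxj", final "jqrx".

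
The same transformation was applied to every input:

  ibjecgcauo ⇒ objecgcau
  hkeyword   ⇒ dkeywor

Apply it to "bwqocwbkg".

The transformation: delete the first character, then move the last character to the front.
On "bwqocwbkg": the first step gives "wqocwbkg", and the second then gives "gwqocwbk".

gwqocwbk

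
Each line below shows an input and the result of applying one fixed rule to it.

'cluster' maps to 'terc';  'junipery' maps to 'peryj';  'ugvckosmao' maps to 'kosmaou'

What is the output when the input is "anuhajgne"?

ajgnea

The pattern: move the first character to the end, then delete the first 3 characters.
For "anuhajgne", step one produces "nuhajgnea"; step two turns that into "ajgnea".
(Check on "ugvckosmao": → "gvckosmaou" → "kosmaou" ✓)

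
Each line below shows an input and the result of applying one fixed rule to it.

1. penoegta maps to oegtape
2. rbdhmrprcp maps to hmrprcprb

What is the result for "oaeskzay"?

In each case the input is transformed by: move the first 2 characters to the end (rotate left by 2), then delete the first character.
For "oaeskzay" the result is "skzayoa".
(Check on "penoegta": → "noegtape" → "oegtape" ✓)

skzayoa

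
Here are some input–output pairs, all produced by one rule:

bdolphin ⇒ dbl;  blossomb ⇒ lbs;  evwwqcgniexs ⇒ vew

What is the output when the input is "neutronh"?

Each output is the input with this applied: swap each adjacent pair of characters (1↔2, 3↔4, ...), then keep only the first 3 characters.
Starting from "neutronh": after the first operation, "entuorhn"; after the second, "ent".

ent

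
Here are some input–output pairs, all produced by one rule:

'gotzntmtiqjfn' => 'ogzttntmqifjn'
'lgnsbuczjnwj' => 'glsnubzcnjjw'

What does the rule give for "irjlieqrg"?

riljeirqg

The transformation: swap each adjacent pair of characters (1↔2, 3↔4, ...).
Applying that to "irjlieqrg" gives "riljeirqg".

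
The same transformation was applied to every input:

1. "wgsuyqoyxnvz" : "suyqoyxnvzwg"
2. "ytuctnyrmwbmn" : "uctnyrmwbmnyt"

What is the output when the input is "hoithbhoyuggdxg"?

ithbhoyuggdxgho

The pattern: move the first 2 characters to the end (rotate left by 2).
Applying that to "hoithbhoyuggdxg" gives "ithbhoyuggdxgho".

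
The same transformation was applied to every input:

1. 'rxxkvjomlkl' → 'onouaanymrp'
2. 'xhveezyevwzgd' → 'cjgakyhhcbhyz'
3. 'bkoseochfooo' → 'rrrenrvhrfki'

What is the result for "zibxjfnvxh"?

yakcleamiq

The pattern: shift every letter 3 places forward in the alphabet (wrapping around), then move the last 3 characters to the front (rotate right by 3).
Starting from "zibxjfnvxh": after the first operation, "cleamiqyak"; after the second, "yakcleamiq".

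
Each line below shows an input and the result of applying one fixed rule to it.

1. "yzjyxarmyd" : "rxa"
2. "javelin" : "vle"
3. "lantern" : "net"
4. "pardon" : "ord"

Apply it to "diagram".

Rule — take characters alternately from the front and the back (1st, last, 2nd, 2nd-last, ...), then keep only the last 3 characters.
On "diagram": the first step gives "dmiaarg", and the second then gives "arg".

arg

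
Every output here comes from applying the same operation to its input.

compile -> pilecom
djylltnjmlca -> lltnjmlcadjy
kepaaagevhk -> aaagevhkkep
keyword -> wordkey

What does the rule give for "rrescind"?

scindrre

The transformation: move the first 3 characters to the end (rotate left by 3).
"rrescind" → "scindrre".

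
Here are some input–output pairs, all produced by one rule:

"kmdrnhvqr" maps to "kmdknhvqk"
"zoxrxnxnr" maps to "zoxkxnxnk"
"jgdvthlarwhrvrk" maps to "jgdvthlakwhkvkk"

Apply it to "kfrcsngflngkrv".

kfkcsngflngkkv

Each output is the input with this applied: replace every "r" with "k".
For "kfrcsngflngkrv" the result is "kfkcsngflngkkv".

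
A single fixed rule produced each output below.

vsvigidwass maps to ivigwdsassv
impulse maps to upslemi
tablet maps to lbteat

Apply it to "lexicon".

ixocnel

What's happening: swap each adjacent pair of characters (1↔2, 3↔4, ...), then move the first 2 characters to the end (rotate left by 2).
On "lexicon": the first step gives "elixocn", and the second then gives "ixocnel".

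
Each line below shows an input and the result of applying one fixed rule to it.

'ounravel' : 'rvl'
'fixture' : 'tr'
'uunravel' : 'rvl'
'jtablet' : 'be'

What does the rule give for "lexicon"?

io

The pattern: delete the first 2 characters, then keep every other character starting from the second (positions 2nd, 4th, 6th, ...).
Starting from "lexicon": after the first operation, "xicon"; after the second, "io".
(Check on "jtablet": → "ablet" → "be" ✓)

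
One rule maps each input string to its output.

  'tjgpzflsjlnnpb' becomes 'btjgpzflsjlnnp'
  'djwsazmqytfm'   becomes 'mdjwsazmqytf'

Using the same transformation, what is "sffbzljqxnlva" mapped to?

asffbzljqxnlv

Rule — move the last character to the front.
For "sffbzljqxnlva" the result is "asffbzljqxnlv".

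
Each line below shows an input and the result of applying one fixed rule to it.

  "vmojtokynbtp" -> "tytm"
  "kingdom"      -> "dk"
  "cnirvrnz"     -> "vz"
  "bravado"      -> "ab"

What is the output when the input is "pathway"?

Looking at the pairs, the operation is to move the first 2 characters to the end (rotate left by 2), then keep one character in every 3, starting at position 3 (positions 3rd, 6th, 9th, ...).
On "pathway": the first step gives "thwaypa", and the second then gives "wp".

wp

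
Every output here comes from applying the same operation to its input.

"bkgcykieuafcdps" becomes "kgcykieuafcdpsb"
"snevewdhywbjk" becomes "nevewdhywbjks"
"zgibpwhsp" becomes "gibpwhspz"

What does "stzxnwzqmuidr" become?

tzxnwzqmuidrs

Each output is the input with this applied: move the first character to the end.
Applying that to "stzxnwzqmuidr" gives "tzxnwzqmuidrs".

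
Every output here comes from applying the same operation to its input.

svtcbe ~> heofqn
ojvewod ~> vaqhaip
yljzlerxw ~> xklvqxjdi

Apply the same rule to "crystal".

doekmfx

Looking at the pairs, the operation is to shift every letter 12 places forward in the alphabet (wrapping around), then swap each adjacent pair of characters (1↔2, 3↔4, ...).
For "crystal", step one produces "odkefmx"; step two turns that into "doekmfx".
(Check on "yljzlerxw": → "kxvlxqdji" → "xklvqxjdi" ✓)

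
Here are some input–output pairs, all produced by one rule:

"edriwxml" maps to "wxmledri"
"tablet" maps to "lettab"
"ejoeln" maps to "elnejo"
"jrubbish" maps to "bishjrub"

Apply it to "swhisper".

Each output is the input with this applied: swap the front and back halves of the string.
Doing the same to "swhisper": "sperswhi".

sperswhi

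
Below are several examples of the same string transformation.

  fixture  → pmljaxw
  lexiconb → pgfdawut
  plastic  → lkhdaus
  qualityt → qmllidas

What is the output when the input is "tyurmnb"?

In each case the input is transformed by: sort the characters into reverse alphabetical order, then shift every letter 8 places backward in the alphabet (wrapping around).
Starting from "tyurmnb": after the first operation, "yutrnmb"; after the second, "qmljfet".

qmljfet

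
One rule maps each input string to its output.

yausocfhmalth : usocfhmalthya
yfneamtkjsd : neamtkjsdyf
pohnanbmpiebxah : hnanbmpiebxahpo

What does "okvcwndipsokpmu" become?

vcwndipsokpmuok

What's happening: move the first 2 characters to the end (rotate left by 2).
"okvcwndipsokpmu" → "vcwndipsokpmuok".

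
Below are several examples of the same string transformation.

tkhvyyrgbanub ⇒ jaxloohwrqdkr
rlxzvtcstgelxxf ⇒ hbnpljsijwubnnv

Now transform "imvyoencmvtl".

The rule is to shift every letter 10 places backward in the alphabet (wrapping around).
On "imvyoencmvtl" that produces "ycloeudscljb".

ycloeudscljb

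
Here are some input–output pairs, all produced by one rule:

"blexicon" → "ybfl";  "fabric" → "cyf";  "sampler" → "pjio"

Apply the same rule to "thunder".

The pattern: keep every other character starting from the first (positions 1st, 3rd, 5th, ...), then shift every letter 3 places backward in the alphabet (wrapping around).
So "thunder" becomes "qrao".

qrao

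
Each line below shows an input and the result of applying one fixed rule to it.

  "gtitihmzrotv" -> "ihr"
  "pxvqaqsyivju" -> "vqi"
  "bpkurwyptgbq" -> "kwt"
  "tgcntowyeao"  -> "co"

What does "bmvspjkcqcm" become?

vj

The pattern: delete the last 3 characters, then keep one character in every 3, starting at position 3 (positions 3rd, 6th, 9th, ...).
Applying that to "bmvspjkcqcm" gives "vj".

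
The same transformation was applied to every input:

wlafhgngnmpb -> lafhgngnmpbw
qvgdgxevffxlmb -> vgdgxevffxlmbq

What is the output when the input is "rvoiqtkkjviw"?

voiqtkkjviwr

Each output is the input with this applied: move the first character to the end.
Applying that to "rvoiqtkkjviw" gives "voiqtkkjviwr".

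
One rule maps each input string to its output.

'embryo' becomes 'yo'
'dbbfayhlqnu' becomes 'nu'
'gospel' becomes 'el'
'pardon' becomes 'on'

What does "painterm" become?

In each case the input is transformed by: keep only the last 2 characters.
Applying that to "painterm" gives "rm".

rm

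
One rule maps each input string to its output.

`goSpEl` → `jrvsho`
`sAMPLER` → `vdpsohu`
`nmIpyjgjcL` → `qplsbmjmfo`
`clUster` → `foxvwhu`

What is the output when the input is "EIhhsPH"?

The transformation: shift every letter 3 places forward in the alphabet (wrapping around), then convert every letter to lowercase.
On "EIhhsPH" that produces "hlkkvsk".

hlkkvsk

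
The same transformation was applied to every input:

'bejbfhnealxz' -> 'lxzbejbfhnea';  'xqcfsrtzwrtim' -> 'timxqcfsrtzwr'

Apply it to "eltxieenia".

niaeltxiee

Each output is the input with this applied: move the last 3 characters to the front (rotate right by 3).
Doing the same to "eltxieenia": "niaeltxiee".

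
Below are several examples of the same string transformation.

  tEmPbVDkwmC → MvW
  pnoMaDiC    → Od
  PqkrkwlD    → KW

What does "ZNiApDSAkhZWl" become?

IdKw

Rule — flip the case of every letter, then keep one character in every 3, starting at position 3 (positions 3rd, 6th, 9th, ...).
Working it through for "ZNiApDSAkhZWl": intermediate "znIaPdsaKHzwL", final "IdKw".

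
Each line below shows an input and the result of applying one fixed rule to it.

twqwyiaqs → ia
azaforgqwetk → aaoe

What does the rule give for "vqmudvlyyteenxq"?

The transformation: keep only the vowels.
For "vqmudvlyyteenxq" the result is "uee".

uee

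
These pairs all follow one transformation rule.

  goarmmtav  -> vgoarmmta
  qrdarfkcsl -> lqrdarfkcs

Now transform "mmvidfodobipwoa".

ammvidfodobipwo

The pattern: move the last character to the front.
Applying that to "mmvidfodobipwoa" gives "ammvidfodobipwo".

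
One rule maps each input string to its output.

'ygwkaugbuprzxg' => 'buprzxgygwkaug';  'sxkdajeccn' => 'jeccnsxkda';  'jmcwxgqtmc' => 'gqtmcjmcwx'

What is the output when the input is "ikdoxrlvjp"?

rlvjpikdox

What's happening: swap the front and back halves of the string.
So "ikdoxrlvjp" becomes "rlvjpikdox".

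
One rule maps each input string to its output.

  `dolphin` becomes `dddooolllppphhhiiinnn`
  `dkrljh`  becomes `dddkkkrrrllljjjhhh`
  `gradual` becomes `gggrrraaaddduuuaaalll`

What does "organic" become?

ooorrrgggaaannniiiccc

In each case the input is transformed by: repeat every character 3 times.
Doing the same to "organic": "ooorrrgggaaannniiiccc".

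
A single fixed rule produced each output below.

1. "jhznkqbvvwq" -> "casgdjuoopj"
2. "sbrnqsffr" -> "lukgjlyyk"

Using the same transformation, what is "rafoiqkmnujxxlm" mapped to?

ktyhbjdfgncqqef

Looking at the pairs, the operation is to shift every letter 7 places backward in the alphabet (wrapping around).
Doing the same to "rafoiqkmnujxxlm": "ktyhbjdfgncqqef".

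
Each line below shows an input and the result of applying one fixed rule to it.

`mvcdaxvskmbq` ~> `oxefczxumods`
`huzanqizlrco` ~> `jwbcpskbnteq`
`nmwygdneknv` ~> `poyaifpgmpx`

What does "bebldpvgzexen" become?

dgdnfrxibgzgp

Rule — shift every letter 2 places forward in the alphabet (wrapping around).
"bebldpvgzexen" → "dgdnfrxibgzgp".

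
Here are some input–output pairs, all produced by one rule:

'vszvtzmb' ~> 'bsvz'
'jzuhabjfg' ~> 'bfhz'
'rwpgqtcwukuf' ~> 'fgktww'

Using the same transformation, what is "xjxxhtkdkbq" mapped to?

The transformation: keep every other character starting from the second (positions 2nd, 4th, 6th, ...), then sort the characters into alphabetical order.
For "xjxxhtkdkbq" the result is "bdjtx".

bdjtx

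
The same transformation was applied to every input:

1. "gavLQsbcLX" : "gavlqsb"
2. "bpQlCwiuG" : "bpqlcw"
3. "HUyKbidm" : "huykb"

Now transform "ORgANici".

What's happening: delete the last 3 characters, then convert every letter to lowercase.
For "ORgANici", step one produces "ORgAN"; step two turns that into "organ".
(Check on "HUyKbidm": → "HUyKb" → "huykb" ✓)

organ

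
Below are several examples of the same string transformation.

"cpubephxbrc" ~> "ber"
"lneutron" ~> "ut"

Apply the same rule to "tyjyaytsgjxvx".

yajx

Looking at the pairs, the operation is to swap each adjacent pair of characters (1↔2, 3↔4, ...), then keep one character in every 3, starting at position 3 (positions 3rd, 6th, 9th, ...).
On "tyjyaytsgjxvx": the first step gives "ytyjyastjgvxx", and the second then gives "yajx".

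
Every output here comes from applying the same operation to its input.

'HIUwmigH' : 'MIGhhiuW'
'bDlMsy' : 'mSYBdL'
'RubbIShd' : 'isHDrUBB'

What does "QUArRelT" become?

The transformation: flip the case of every letter, then swap the front and back halves of the string.
Starting from "QUArRelT": after the first operation, "quaRrELt"; after the second, "rELtquaR".

rELtquaR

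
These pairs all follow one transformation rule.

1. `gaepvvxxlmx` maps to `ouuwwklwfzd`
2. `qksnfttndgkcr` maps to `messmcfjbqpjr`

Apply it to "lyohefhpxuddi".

The transformation: shift every letter 1 place backward in the alphabet (wrapping around), then move the first 3 characters to the end (rotate left by 3).
Starting from "lyohefhpxuddi": after the first operation, "kxngdegowtcch"; after the second, "gdegowtcchkxn".

gdegowtcchkxn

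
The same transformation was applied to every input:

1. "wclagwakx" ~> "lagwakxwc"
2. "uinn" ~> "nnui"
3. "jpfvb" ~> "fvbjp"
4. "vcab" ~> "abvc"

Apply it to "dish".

Rule — move the first 2 characters to the end (rotate left by 2).
"dish" → "shdi".

shdi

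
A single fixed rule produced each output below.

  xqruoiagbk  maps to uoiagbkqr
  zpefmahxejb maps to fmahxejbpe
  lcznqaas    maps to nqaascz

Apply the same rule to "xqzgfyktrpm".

The rule is to delete the first character, then move the first 2 characters to the end (rotate left by 2).
"xqzgfyktrpm" → "qzgfyktrpm" → "gfyktrpmqz".

gfyktrpmqz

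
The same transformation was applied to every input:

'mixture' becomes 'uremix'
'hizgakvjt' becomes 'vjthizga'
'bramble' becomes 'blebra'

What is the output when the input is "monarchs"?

The pattern: move the last 3 characters to the front (rotate right by 3), then delete the last character.
Applying that to "monarchs" gives "chsmona".

chsmona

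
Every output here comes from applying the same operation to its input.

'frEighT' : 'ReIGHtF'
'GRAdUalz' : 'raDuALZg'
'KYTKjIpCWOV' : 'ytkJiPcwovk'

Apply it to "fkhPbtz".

KHpBTZF

Rule — flip the case of every letter, then move the first character to the end.
"fkhPbtz" → "FKHpBTZ" → "KHpBTZF".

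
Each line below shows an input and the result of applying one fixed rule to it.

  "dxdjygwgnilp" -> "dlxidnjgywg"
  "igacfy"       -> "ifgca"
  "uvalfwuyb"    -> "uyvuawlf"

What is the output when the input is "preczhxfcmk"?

pmrcefcxzh

The rule is to delete the last character, then take characters alternately from the front and the back (1st, last, 2nd, 2nd-last, ...).
For "preczhxfcmk", step one produces "preczhxfcm"; step two turns that into "pmrcefcxzh".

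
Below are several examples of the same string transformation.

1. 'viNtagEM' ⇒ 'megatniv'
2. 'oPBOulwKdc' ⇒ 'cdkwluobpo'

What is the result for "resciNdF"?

fdnicser

Each output is the input with this applied: reverse the string, then convert every letter to lowercase.
So "resciNdF" becomes "fdnicser".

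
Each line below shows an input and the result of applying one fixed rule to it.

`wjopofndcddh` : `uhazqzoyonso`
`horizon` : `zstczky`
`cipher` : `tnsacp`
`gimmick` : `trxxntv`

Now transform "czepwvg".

What's happening: swap each adjacent pair of characters (1↔2, 3↔4, ...), then shift every letter 11 places forward in the alphabet (wrapping around).
Applying both steps to "czepwvg": "zcpevwg", then "knapghr".
(Check on "wjopofndcddh": → "jwpofodndchd" → "uhazqzoyonso" ✓)

knapghr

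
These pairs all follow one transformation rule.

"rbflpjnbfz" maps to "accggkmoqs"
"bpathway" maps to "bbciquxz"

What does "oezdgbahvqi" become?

abcefhijprw

The rule is to shift every letter 1 place forward in the alphabet (wrapping around), then sort the characters into alphabetical order.
Working it through for "oezdgbahvqi": intermediate "pfaehcbiwrj", final "abcefhijprw".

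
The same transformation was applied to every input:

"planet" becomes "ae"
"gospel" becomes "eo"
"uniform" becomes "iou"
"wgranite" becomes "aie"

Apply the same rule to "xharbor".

The pattern: move the first 2 characters to the end (rotate left by 2), then keep only the vowels.
Working it through for "xharbor": intermediate "arborxh", final "ao".

ao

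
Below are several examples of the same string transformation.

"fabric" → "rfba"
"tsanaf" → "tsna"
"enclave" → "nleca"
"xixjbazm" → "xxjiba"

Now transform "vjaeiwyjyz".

What's happening: delete the last 2 characters, then sort the characters into reverse alphabetical order.
For "vjaeiwyjyz" the result is "ywvjjiea".

ywvjjiea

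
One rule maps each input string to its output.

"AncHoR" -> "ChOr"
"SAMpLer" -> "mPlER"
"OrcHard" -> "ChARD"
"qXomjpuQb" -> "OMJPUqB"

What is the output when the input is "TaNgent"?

What's happening: delete the first 2 characters, then flip the case of every letter.
For "TaNgent", step one produces "Ngent"; step two turns that into "nGENT".

nGENT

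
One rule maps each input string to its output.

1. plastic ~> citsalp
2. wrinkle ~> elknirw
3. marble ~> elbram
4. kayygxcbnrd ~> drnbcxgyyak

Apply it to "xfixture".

erutxifx

The rule is to reverse the string.
Doing the same to "xfixture": "erutxifx".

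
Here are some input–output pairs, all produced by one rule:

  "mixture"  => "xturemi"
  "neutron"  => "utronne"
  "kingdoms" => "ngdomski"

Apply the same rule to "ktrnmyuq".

The transformation: move the first 2 characters to the end (rotate left by 2).
Doing the same to "ktrnmyuq": "rnmyuqkt".

rnmyuqkt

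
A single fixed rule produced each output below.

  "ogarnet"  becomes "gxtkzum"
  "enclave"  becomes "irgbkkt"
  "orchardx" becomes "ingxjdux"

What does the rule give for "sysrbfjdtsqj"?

Each output is the input with this applied: shift every letter 6 places forward in the alphabet (wrapping around), then move the first 2 characters to the end (rotate left by 2).
On "sysrbfjdtsqj" that produces "yxhlpjzywpye".

yxhlpjzywpye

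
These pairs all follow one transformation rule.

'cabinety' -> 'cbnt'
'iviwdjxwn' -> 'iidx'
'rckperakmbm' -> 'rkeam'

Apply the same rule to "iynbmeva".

Each output is the input with this applied: delete the last character, then keep every other character starting from the first (positions 1st, 3rd, 5th, ...).
"iynbmeva" → "inmv".

inmv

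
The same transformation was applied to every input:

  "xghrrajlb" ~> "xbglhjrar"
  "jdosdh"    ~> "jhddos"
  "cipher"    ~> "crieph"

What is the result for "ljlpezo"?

lojzlep

The transformation: take characters alternately from the front and the back (1st, last, 2nd, 2nd-last, ...).
Applying that to "ljlpezo" gives "lojzlep".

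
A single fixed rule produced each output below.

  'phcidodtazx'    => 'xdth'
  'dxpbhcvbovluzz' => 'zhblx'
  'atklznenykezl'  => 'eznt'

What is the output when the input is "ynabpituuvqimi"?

In each case the input is transformed by: keep one character in every 3, starting at position 2 (positions 2nd, 5th, 8th, ...), then swap the first and last characters.
"ynabpituuvqimi" → "npuqi" → "ipuqn".

ipuqn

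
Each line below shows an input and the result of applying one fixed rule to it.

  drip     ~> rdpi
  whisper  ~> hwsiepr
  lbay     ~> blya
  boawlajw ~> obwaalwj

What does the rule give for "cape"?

The transformation: swap each adjacent pair of characters (1↔2, 3↔4, ...).
On "cape" that produces "acep".

acep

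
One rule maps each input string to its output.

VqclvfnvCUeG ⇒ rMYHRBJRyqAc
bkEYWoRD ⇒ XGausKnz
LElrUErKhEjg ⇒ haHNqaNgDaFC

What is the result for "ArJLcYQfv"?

wNfhYumBR

Each output is the input with this applied: shift every letter 4 places backward in the alphabet (wrapping around), then flip the case of every letter.
Starting from "ArJLcYQfv": after the first operation, "WnFHyUMbr"; after the second, "wNfhYumBR".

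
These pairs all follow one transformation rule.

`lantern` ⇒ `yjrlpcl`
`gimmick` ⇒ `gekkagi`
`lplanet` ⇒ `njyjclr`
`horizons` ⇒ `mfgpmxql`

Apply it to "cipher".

The rule is to swap each adjacent pair of characters (1↔2, 3↔4, ...), then shift every letter 2 places backward in the alphabet (wrapping around).
So "cipher" becomes "gafnpc".
(Check on "gimmick": → "igmmcik" → "gekkagi" ✓)

gafnpc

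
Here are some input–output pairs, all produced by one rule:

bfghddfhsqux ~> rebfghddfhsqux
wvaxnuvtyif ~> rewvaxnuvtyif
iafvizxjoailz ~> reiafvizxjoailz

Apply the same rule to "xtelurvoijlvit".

rextelurvoijlvit

In each case the input is transformed by: prepend "re".
On "xtelurvoijlvit" that produces "rextelurvoijlvit".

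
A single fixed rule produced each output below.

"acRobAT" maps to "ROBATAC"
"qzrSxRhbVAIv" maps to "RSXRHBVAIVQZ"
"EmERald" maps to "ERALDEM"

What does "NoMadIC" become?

The rule is to move the first 2 characters to the end (rotate left by 2), then convert every letter to uppercase.
"NoMadIC" → "MadICNo" → "MADICNO".
(Check on "acRobAT": → "RobATac" → "ROBATAC" ✓)

MADICNO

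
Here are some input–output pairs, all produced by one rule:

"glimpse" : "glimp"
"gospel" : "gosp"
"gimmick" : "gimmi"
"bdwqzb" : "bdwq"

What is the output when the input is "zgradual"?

zgradu

The pattern: delete the last 2 characters.
For "zgradual" the result is "zgradu".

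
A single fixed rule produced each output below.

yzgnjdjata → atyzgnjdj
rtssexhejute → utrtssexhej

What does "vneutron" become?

rovneut

Rule — delete the last character, then move the last 2 characters to the front (rotate right by 2).
Applying both steps to "vneutron": "vneutro", then "rovneut".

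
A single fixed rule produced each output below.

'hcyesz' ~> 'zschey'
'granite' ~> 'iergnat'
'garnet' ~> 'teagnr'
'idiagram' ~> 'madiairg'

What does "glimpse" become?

Looking at the pairs, the operation is to swap each adjacent pair of characters (1↔2, 3↔4, ...), then move the last 2 characters to the front (rotate right by 2).
Starting from "glimpse": after the first operation, "lgmispe"; after the second, "pelgmis".

pelgmis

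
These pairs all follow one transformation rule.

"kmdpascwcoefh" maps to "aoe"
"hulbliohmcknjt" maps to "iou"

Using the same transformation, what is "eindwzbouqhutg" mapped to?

Rule — move the first 2 characters to the end (rotate left by 2), then keep only the vowels.
So "eindwzbouqhutg" becomes "ouuei".

ouuei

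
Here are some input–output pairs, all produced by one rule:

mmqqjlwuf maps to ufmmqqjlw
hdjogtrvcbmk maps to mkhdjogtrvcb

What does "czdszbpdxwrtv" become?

The transformation: move the last 2 characters to the front (rotate right by 2).
So "czdszbpdxwrtv" becomes "tvczdszbpdxwr".

tvczdszbpdxwr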